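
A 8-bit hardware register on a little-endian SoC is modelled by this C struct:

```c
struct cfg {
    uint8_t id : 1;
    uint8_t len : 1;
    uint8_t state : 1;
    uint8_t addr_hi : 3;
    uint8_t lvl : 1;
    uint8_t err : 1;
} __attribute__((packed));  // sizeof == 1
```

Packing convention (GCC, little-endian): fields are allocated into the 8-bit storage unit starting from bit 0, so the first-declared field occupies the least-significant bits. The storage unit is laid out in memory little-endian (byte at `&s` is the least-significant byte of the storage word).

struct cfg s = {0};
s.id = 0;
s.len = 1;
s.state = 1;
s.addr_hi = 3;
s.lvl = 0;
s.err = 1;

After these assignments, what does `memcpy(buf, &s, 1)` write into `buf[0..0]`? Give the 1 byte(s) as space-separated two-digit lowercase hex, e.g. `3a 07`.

id (1b) val=0 bits=0x0 at bit 0: 0x00
len (1b) val=1 bits=0x1 at bit 1: 0x02
state (1b) val=1 bits=0x1 at bit 2: 0x06
addr_hi (3b) val=3 bits=0x3 at bit 3: 0x1e
lvl (1b) val=0 bits=0x0 at bit 6: 0x1e
err (1b) val=1 bits=0x1 at bit 7: 0x9e
word = 0x9e → little-endian bytes:
  [0]=0x9e

9e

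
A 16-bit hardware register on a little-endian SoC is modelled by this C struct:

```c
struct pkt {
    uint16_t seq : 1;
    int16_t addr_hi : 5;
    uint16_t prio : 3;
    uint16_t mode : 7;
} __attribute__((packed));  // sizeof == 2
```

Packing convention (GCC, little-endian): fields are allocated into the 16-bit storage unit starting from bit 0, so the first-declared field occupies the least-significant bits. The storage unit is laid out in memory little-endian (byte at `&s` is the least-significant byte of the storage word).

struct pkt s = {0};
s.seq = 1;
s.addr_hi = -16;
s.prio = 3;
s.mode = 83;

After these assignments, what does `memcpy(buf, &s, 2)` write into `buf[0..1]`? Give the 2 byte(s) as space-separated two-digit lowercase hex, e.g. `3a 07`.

e1 a6

seq (1b) val=1 bits=0x1 at bit 0: 0x0001
addr_hi (5b) val=-16 bits=0x10 at bit 1: 0x0021
prio (3b) val=3 bits=0x3 at bit 6: 0x00e1
mode (7b) val=83 bits=0x53 at bit 9: 0xa6e1
word = 0xa6e1 → little-endian bytes:
  [0]=0xe1  [1]=0xa6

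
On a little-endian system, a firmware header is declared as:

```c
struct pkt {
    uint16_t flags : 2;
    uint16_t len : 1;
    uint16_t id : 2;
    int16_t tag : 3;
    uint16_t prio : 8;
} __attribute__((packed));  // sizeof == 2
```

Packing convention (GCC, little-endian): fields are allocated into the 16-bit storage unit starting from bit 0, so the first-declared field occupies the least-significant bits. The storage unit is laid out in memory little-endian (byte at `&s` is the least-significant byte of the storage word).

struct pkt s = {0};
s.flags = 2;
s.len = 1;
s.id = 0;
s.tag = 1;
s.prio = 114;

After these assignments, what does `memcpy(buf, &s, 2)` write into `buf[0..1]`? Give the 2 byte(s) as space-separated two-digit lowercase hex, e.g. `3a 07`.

flags:2 = 2 → 0x2 << 0 → word 0x0002
len:1 = 1 → 0x1 << 2 → word 0x0006
id:2 = 0 → 0x0 << 3 → word 0x0006
tag:3 = 1 → 0x1 << 5 → word 0x0026
prio:8 = 114 → 0x72 << 8 → word 0x7226
word = 0x7226 → little-endian bytes:
  [0]=0x26  [1]=0x72

26 72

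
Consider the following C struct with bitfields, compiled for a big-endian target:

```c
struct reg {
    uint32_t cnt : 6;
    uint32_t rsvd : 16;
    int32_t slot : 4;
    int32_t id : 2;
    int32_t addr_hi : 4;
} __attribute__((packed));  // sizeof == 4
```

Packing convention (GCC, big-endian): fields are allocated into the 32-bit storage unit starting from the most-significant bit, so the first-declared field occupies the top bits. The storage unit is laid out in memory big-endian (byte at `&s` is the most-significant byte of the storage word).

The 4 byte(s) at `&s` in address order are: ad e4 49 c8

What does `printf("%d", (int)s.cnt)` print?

43

[0]=0xad [1]=0xe4 [2]=0x49 [3]=0xc8 (big-endian) → word 0xade449c8
cnt [26+:6] = (word>>26) & 0x3f = 43  ←
rsvd [10+:16] = (word>>10) & 0xffff = 30994
slot [6+:4] = (word>>6) & 0xf = 7
id [4+:2] = (word>>4) & 0x3 = 0
addr_hi [0+:4] = (word>>0) & 0xf = 8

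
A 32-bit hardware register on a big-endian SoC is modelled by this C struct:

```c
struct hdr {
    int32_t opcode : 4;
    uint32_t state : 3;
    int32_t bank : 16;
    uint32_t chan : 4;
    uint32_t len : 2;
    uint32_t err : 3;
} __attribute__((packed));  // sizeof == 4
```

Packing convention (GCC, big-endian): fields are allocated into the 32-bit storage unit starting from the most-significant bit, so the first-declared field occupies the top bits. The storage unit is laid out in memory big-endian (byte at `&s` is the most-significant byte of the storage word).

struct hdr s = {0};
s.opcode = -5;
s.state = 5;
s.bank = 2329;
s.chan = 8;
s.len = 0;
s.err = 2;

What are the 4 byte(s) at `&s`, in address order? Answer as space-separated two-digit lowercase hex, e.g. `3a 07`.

[28+:4] opcode=-5 & 0xf = 0xb; word=0xb0000000
[25+:3] state=5 & 0x7 = 0x5; word=0xba000000
[9+:16] bank=2329 & 0xffff = 0x919; word=0xba123200
[5+:4] chan=8 & 0xf = 0x8; word=0xba123300
[3+:2] len=0 & 0x3 = 0x0; word=0xba123300
[0+:3] err=2 & 0x7 = 0x2; word=0xba123302
word = 0xba123302 → big-endian bytes:
  [0]=0xba  [1]=0x12  [2]=0x33  [3]=0x02

ba 12 33 02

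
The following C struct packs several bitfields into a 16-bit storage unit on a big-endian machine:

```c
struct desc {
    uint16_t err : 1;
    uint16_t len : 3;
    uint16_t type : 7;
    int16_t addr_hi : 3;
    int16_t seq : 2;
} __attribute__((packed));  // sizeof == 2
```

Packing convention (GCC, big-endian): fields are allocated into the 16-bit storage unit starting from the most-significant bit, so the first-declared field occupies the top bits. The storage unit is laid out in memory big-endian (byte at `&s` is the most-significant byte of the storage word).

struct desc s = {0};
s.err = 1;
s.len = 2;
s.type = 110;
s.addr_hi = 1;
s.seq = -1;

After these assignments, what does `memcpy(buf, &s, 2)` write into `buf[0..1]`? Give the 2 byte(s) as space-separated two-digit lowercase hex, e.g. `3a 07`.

ad c7

err:1 = 1 → 0x1 << 15 → word 0x8000
len:3 = 2 → 0x2 << 12 → word 0xa000
type:7 = 110 → 0x6e << 5 → word 0xadc0
addr_hi:3 = 1 → 0x1 << 2 → word 0xadc4
seq:2 = -1 → 0x3 << 0 → word 0xadc7
word = 0xadc7 → big-endian bytes:
  [0]=0xad  [1]=0xc7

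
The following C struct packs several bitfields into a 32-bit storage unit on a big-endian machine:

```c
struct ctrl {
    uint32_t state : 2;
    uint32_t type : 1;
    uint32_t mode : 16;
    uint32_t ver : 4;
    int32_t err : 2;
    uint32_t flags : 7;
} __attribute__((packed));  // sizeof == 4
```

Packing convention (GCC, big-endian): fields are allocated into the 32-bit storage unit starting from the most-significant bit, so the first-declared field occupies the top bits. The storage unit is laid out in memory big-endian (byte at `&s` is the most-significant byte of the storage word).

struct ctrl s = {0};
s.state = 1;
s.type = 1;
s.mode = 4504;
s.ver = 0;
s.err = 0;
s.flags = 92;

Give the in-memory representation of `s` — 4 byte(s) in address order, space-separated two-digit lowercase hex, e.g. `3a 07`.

state:2 = 1 → 0x1 << 30 → word 0x40000000
type:1 = 1 → 0x1 << 29 → word 0x60000000
mode:16 = 4504 → 0x1198 << 13 → word 0x62330000
ver:4 = 0 → 0x0 << 9 → word 0x62330000
err:2 = 0 → 0x0 << 7 → word 0x62330000
flags:7 = 92 → 0x5c << 0 → word 0x6233005c
word = 0x6233005c → big-endian bytes:
  [0]=0x62  [1]=0x33  [2]=0x00  [3]=0x5c

62 33 00 5c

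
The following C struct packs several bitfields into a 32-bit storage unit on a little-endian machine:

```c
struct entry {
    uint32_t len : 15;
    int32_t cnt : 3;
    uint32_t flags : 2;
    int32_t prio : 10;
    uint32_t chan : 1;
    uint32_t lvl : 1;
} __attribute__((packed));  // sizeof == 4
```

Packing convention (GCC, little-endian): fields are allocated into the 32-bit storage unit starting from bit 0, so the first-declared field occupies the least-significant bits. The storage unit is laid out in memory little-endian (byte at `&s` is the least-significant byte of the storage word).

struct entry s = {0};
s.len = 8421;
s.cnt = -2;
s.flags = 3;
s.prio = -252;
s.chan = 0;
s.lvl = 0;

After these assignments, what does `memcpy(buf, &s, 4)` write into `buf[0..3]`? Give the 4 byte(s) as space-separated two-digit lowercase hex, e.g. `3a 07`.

[0+:15] len=8421 & 0x7fff = 0x20e5; word=0x000020e5
[15+:3] cnt=-2 & 0x7 = 0x6; word=0x000320e5
[18+:2] flags=3 & 0x3 = 0x3; word=0x000f20e5
[20+:10] prio=-252 & 0x3ff = 0x304; word=0x304f20e5
[30+:1] chan=0 & 0x1 = 0x0; word=0x304f20e5
[31+:1] lvl=0 & 0x1 = 0x0; word=0x304f20e5
word = 0x304f20e5 → little-endian bytes:
  [0]=0xe5  [1]=0x20  [2]=0x4f  [3]=0x30

e5 20 4f 30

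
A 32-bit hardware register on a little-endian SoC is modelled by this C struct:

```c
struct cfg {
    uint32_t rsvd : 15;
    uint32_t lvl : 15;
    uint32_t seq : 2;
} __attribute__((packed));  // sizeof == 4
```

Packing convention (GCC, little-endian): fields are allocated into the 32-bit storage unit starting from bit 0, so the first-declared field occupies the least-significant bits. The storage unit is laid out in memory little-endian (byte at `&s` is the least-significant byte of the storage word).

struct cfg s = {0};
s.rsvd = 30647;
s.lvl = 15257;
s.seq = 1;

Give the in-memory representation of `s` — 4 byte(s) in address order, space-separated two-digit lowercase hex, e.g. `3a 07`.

b7 f7 cc 5d

[0+:15] rsvd=30647 & 0x7fff = 0x77b7; word=0x000077b7
[15+:15] lvl=15257 & 0x7fff = 0x3b99; word=0x1dccf7b7
[30+:2] seq=1 & 0x3 = 0x1; word=0x5dccf7b7
word = 0x5dccf7b7 → little-endian bytes:
  [0]=0xb7  [1]=0xf7  [2]=0xcc  [3]=0x5d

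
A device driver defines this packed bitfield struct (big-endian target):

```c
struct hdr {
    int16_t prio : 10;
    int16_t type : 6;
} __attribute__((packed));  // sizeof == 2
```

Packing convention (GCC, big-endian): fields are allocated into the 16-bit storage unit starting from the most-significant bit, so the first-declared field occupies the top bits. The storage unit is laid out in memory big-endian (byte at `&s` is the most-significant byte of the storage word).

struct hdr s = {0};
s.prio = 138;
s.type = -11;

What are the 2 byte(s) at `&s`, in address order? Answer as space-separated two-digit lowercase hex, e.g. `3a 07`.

22 b5

[6+:10] prio=138 & 0x3ff = 0x8a; word=0x2280
[0+:6] type=-11 & 0x3f = 0x35; word=0x22b5
word = 0x22b5 → big-endian bytes:
  [0]=0x22  [1]=0xb5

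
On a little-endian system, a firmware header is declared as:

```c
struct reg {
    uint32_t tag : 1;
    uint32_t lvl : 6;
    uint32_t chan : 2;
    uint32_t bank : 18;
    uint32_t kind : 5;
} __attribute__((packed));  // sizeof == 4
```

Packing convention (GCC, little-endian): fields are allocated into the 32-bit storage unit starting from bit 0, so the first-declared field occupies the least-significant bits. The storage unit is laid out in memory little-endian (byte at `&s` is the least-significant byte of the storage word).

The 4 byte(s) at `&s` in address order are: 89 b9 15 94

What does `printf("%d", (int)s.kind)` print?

18

[0]=0x89 [1]=0xb9 [2]=0x15 [3]=0x94 (little-endian) → word 0x9415b989
tag [0+:1] = (word>>0) & 0x1 = 1
lvl [1+:6] = (word>>1) & 0x3f = 4
chan [7+:2] = (word>>7) & 0x3 = 3
bank [9+:18] = (word>>9) & 0x3ffff = 133852
kind [27+:5] = (word>>27) & 0x1f = 18  ←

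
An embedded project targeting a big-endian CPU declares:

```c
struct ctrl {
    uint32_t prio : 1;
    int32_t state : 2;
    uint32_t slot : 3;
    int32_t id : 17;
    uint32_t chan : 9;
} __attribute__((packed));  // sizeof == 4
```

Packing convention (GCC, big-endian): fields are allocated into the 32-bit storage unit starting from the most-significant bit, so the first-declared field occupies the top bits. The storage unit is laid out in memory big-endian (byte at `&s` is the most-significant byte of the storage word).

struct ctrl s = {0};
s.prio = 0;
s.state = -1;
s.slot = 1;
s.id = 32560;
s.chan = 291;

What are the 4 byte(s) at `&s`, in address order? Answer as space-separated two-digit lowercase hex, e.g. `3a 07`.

64 fe 61 23

[31+:1] prio=0 & 0x1 = 0x0; word=0x00000000
[29+:2] state=-1 & 0x3 = 0x3; word=0x60000000
[26+:3] slot=1 & 0x7 = 0x1; word=0x64000000
[9+:17] id=32560 & 0x1ffff = 0x7f30; word=0x64fe6000
[0+:9] chan=291 & 0x1ff = 0x123; word=0x64fe6123
word = 0x64fe6123 → big-endian bytes:
  [0]=0x64  [1]=0xfe  [2]=0x61  [3]=0x23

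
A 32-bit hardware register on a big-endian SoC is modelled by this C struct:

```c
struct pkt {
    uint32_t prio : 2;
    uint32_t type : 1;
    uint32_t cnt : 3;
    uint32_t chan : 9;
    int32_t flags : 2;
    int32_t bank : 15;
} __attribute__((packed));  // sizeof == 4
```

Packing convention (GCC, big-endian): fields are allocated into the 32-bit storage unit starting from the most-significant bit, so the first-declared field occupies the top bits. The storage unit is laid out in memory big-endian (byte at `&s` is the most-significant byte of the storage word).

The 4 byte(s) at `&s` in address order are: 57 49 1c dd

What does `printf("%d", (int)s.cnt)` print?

[0]=0x57 [1]=0x49 [2]=0x1c [3]=0xdd (big-endian) → word 0x57491cdd
prio [30+:2] = (word>>30) & 0x3 = 1
type [29+:1] = (word>>29) & 0x1 = 0
cnt [26+:3] = (word>>26) & 0x7 = 5  ←
chan [17+:9] = (word>>17) & 0x1ff = 420
flags [15+:2] = (word>>15) & 0x3 = 2
bank [0+:15] = (word>>0) & 0x7fff = 7389

5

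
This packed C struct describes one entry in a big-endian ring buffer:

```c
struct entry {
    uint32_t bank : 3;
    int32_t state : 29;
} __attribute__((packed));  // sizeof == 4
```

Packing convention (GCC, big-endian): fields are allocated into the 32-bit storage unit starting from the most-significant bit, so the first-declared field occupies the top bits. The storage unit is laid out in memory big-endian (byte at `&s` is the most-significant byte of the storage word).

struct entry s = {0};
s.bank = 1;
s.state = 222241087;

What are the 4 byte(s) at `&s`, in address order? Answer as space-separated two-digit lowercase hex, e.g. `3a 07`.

bank:3 = 1 → 0x1 << 29 → word 0x20000000
state:29 = 222241087 → 0xd3f213f << 0 → word 0x2d3f213f
word = 0x2d3f213f → big-endian bytes:
  [0]=0x2d  [1]=0x3f  [2]=0x21  [3]=0x3f

2d 3f 21 3f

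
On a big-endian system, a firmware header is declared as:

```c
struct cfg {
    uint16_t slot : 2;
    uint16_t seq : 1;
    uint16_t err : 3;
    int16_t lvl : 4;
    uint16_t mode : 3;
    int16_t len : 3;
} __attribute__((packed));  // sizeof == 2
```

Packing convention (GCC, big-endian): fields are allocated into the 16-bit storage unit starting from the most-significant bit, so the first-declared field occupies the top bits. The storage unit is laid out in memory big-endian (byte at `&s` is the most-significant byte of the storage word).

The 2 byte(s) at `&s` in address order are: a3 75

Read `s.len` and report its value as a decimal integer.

-3

[0]=0xa3 [1]=0x75 (big-endian) → word 0xa375
slot [14+:2] = (word>>14) & 0x3 = 2
seq [13+:1] = (word>>13) & 0x1 = 1
err [10+:3] = (word>>10) & 0x7 = 0
lvl [6+:4] = (word>>6) & 0xf = 13
mode [3+:3] = (word>>3) & 0x7 = 6
len [0+:3] = (word>>0) & 0x7 = 5  ←
len signed 3b, MSB=1: 5 - 8 = -3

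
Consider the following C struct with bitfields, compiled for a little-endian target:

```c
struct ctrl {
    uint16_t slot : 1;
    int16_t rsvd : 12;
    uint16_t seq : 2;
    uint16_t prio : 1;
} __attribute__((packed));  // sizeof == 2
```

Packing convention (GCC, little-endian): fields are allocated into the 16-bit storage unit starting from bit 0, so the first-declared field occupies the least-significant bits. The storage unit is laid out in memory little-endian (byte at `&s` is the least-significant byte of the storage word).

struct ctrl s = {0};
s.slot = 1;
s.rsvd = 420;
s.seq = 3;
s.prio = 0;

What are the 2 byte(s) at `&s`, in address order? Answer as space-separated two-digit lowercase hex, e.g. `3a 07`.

49 63

slot:1 = 1 → 0x1 << 0 → word 0x0001
rsvd:12 = 420 → 0x1a4 << 1 → word 0x0349
seq:2 = 3 → 0x3 << 13 → word 0x6349
prio:1 = 0 → 0x0 << 15 → word 0x6349
word = 0x6349 → little-endian bytes:
  [0]=0x49  [1]=0x63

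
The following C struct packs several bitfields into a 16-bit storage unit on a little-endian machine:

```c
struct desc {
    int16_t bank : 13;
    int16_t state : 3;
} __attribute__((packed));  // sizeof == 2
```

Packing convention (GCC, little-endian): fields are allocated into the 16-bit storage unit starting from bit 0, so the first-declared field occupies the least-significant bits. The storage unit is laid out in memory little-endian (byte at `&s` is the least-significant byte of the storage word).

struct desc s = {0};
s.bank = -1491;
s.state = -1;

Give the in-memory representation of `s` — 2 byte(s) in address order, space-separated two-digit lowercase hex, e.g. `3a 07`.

[0+:13] bank=-1491 & 0x1fff = 0x1a2d; word=0x1a2d
[13+:3] state=-1 & 0x7 = 0x7; word=0xfa2d
word = 0xfa2d → little-endian bytes:
  [0]=0x2d  [1]=0xfa

2d fa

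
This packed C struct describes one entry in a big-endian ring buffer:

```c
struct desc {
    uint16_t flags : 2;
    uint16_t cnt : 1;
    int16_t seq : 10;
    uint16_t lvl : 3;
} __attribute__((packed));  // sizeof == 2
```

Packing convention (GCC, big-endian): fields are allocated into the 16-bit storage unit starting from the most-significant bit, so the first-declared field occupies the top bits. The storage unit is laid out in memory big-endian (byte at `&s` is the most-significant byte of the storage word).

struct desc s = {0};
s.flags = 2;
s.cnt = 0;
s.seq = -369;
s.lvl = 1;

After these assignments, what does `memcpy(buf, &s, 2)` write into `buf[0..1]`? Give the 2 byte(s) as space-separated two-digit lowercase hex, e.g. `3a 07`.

flags:2 = 2 → 0x2 << 14 → word 0x8000
cnt:1 = 0 → 0x0 << 13 → word 0x8000
seq:10 = -369 → 0x28f << 3 → word 0x9478
lvl:3 = 1 → 0x1 << 0 → word 0x9479
word = 0x9479 → big-endian bytes:
  [0]=0x94  [1]=0x79

94 79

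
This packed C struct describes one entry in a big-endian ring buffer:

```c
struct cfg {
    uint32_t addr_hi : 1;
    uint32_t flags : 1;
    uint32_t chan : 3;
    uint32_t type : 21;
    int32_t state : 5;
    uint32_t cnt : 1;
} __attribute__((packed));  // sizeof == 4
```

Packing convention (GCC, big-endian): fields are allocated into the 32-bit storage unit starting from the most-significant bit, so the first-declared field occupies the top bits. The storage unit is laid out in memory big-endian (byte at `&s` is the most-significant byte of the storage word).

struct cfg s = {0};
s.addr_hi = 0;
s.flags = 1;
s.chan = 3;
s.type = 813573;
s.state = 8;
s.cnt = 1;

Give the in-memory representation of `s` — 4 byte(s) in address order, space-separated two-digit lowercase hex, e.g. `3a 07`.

5b 1a 81 51

addr_hi (1b) val=0 bits=0x0 at bit 31: 0x00000000
flags (1b) val=1 bits=0x1 at bit 30: 0x40000000
chan (3b) val=3 bits=0x3 at bit 27: 0x58000000
type (21b) val=813573 bits=0xc6a05 at bit 6: 0x5b1a8140
state (5b) val=8 bits=0x8 at bit 1: 0x5b1a8150
cnt (1b) val=1 bits=0x1 at bit 0: 0x5b1a8151
word = 0x5b1a8151 → big-endian bytes:
  [0]=0x5b  [1]=0x1a  [2]=0x81  [3]=0x51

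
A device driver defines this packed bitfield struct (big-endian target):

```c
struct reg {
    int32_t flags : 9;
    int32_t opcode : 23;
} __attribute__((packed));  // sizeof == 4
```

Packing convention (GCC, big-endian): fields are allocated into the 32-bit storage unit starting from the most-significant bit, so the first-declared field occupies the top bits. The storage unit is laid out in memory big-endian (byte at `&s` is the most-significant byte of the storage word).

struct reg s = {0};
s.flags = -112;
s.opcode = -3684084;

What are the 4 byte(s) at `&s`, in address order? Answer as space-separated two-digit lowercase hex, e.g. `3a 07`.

c8 47 c9 0c

flags (9b) val=-112 bits=0x190 at bit 23: 0xc8000000
opcode (23b) val=-3684084 bits=0x47c90c at bit 0: 0xc847c90c
word = 0xc847c90c → big-endian bytes:
  [0]=0xc8  [1]=0x47  [2]=0xc9  [3]=0x0c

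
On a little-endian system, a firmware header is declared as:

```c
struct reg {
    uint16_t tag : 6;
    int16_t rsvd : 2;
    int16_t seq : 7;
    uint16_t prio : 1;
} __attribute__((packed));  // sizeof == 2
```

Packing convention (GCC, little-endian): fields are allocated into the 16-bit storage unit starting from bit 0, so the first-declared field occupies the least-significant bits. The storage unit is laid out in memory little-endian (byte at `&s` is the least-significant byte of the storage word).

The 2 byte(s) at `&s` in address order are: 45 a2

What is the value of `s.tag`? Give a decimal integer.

5

[0]=0x45 [1]=0xa2 (little-endian) → word 0xa245
tag [0+:6] = (word>>0) & 0x3f = 5  ←
rsvd [6+:2] = (word>>6) & 0x3 = 1
seq [8+:7] = (word>>8) & 0x7f = 34
prio [15+:1] = (word>>15) & 0x1 = 1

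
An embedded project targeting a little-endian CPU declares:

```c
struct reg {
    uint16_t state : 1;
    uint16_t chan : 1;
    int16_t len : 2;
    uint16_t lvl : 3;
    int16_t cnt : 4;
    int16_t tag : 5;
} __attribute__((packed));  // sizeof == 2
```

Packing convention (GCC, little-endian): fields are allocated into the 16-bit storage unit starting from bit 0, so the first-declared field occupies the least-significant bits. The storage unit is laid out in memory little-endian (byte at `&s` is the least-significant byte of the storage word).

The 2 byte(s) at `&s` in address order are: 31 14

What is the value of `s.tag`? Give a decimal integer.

[0]=0x31 [1]=0x14 (little-endian) → word 0x1431
state:1 @ bit 0 → (0x1431>>0)&0x1 = 0x1
chan:1 @ bit 1 → (0x1431>>1)&0x1 = 0x0
len:2 @ bit 2 → (0x1431>>2)&0x3 = 0x0
lvl:3 @ bit 4 → (0x1431>>4)&0x7 = 0x3
cnt:4 @ bit 7 → (0x1431>>7)&0xf = 0x8
tag:5 @ bit 11 → (0x1431>>11)&0x1f = 0x2  ←
tag signed 5b, MSB=0: value = 2

2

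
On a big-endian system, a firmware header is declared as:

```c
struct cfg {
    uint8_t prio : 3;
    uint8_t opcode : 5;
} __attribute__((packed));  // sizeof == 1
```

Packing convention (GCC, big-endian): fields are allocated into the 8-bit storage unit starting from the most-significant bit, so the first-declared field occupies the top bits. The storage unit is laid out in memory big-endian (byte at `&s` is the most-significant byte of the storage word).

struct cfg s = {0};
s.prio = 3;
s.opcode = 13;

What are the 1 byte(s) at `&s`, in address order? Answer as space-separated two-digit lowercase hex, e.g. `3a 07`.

prio (3b) val=3 bits=0x3 at bit 5: 0x60
opcode (5b) val=13 bits=0xd at bit 0: 0x6d
word = 0x6d → big-endian bytes:
  [0]=0x6d

6d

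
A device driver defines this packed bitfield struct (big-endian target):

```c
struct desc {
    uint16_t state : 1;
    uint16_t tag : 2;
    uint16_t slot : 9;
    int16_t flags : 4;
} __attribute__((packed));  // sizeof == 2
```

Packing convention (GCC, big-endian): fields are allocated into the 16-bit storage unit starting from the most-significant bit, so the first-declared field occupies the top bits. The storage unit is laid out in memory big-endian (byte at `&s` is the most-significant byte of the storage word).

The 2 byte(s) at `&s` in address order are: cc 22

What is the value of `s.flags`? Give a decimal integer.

2

[0]=0xcc [1]=0x22 (big-endian) → word 0xcc22
state [15+:1] = (word>>15) & 0x1 = 1
tag [13+:2] = (word>>13) & 0x3 = 2
slot [4+:9] = (word>>4) & 0x1ff = 194
flags [0+:4] = (word>>0) & 0xf = 2  ←
flags signed 4b, MSB=0: value = 2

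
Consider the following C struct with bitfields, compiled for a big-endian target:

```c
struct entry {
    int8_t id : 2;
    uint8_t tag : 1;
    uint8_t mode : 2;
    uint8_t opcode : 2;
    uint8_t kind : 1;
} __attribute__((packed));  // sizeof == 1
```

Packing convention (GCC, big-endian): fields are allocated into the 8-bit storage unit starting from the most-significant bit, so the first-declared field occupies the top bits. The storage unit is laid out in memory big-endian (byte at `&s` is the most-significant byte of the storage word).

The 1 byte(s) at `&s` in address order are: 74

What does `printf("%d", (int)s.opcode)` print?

2

[0]=0x74 (big-endian) → word 0x74
id:2 @ bit 6 → (0x74>>6)&0x3 = 0x1
tag:1 @ bit 5 → (0x74>>5)&0x1 = 0x1
mode:2 @ bit 3 → (0x74>>3)&0x3 = 0x2
opcode:2 @ bit 1 → (0x74>>1)&0x3 = 0x2  ←
kind:1 @ bit 0 → (0x74>>0)&0x1 = 0x0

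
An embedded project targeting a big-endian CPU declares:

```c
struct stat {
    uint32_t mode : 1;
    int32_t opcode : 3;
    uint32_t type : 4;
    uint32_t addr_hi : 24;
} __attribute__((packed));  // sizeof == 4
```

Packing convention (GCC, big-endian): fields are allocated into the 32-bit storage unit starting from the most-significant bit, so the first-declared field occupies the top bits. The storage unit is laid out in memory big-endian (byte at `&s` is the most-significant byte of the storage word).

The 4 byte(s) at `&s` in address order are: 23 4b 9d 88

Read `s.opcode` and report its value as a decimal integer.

2

[0]=0x23 [1]=0x4b [2]=0x9d [3]=0x88 (big-endian) → word 0x234b9d88
mode [31+:1] = (word>>31) & 0x1 = 0
opcode [28+:3] = (word>>28) & 0x7 = 2  ←
type [24+:4] = (word>>24) & 0xf = 3
addr_hi [0+:24] = (word>>0) & 0xffffff = 4955528
opcode signed 3b, MSB=0: value = 2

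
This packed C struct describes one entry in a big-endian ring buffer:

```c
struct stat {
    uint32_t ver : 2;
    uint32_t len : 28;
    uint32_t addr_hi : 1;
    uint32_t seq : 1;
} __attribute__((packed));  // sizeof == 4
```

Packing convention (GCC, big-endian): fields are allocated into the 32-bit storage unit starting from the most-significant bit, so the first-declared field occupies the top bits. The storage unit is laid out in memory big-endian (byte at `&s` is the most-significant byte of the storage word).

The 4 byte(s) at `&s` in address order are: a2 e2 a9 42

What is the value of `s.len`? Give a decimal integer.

146319952

[0]=0xa2 [1]=0xe2 [2]=0xa9 [3]=0x42 (big-endian) → word 0xa2e2a942
ver:2 @ bit 30 → (0xa2e2a942>>30)&0x3 = 0x2
len:28 @ bit 2 → (0xa2e2a942>>2)&0xfffffff = 0x8b8aa50  ←
addr_hi:1 @ bit 1 → (0xa2e2a942>>1)&0x1 = 0x1
seq:1 @ bit 0 → (0xa2e2a942>>0)&0x1 = 0x0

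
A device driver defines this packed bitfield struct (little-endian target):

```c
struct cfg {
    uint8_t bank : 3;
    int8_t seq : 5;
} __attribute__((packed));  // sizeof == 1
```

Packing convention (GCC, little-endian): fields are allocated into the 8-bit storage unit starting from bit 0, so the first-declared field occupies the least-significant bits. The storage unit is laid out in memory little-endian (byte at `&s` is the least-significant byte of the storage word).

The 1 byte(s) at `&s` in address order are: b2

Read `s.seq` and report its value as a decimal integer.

[0]=0xb2 (little-endian) → word 0xb2
bank [0+:3] = (word>>0) & 0x7 = 2
seq [3+:5] = (word>>3) & 0x1f = 22  ←
seq signed 5b, MSB=1: 22 - 32 = -10

-10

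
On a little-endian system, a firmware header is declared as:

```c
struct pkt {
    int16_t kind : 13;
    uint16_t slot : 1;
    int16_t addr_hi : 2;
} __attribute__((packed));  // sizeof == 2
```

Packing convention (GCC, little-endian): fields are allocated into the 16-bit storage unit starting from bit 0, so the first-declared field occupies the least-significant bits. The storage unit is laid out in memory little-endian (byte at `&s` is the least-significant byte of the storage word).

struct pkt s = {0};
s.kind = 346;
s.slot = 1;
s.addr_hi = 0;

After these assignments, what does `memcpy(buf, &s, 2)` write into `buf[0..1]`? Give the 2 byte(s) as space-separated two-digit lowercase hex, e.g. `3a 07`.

kind:13 = 346 → 0x15a << 0 → word 0x015a
slot:1 = 1 → 0x1 << 13 → word 0x215a
addr_hi:2 = 0 → 0x0 << 14 → word 0x215a
word = 0x215a → little-endian bytes:
  [0]=0x5a  [1]=0x21

5a 21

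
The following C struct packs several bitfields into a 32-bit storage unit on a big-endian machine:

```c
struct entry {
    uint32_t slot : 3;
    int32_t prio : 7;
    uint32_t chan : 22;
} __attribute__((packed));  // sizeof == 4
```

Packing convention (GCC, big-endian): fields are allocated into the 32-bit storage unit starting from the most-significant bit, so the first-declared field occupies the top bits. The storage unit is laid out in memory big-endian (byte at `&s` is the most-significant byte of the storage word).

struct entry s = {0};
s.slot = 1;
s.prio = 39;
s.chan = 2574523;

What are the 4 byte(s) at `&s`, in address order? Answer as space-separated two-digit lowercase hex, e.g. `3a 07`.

slot (3b) val=1 bits=0x1 at bit 29: 0x20000000
prio (7b) val=39 bits=0x27 at bit 22: 0x29c00000
chan (22b) val=2574523 bits=0x2748bb at bit 0: 0x29e748bb
word = 0x29e748bb → big-endian bytes:
  [0]=0x29  [1]=0xe7  [2]=0x48  [3]=0xbb

29 e7 48 bb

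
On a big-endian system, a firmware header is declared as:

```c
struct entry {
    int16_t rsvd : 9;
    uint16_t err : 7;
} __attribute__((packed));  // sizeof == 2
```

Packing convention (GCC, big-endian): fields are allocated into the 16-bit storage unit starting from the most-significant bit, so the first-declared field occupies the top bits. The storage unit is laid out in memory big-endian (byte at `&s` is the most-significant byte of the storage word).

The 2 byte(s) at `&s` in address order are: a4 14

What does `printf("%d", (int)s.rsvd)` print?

-184

[0]=0xa4 [1]=0x14 (big-endian) → word 0xa414
rsvd [7+:9] = (word>>7) & 0x1ff = 328  ←
err [0+:7] = (word>>0) & 0x7f = 20
rsvd signed 9b, MSB=1: 328 - 512 = -184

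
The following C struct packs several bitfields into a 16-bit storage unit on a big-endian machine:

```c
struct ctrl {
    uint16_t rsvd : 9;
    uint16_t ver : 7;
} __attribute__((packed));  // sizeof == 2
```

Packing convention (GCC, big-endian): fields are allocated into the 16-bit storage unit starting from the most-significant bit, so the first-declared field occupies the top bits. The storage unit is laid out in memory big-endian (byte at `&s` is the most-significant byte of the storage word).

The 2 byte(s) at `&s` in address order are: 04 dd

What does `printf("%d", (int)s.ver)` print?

[0]=0x04 [1]=0xdd (big-endian) → word 0x04dd
rsvd [7+:9] = (word>>7) & 0x1ff = 9
ver [0+:7] = (word>>0) & 0x7f = 93  ←

93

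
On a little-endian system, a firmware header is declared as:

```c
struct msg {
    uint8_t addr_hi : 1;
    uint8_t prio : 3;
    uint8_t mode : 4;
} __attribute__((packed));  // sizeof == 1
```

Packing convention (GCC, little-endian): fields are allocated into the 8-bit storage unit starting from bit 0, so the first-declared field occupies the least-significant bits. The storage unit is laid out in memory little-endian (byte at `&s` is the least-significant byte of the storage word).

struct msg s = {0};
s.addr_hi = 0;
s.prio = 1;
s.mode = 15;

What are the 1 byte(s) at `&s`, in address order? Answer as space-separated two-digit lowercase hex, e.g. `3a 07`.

f2

addr_hi:1 = 0 → 0x0 << 0 → word 0x00
prio:3 = 1 → 0x1 << 1 → word 0x02
mode:4 = 15 → 0xf << 4 → word 0xf2
word = 0xf2 → little-endian bytes:
  [0]=0xf2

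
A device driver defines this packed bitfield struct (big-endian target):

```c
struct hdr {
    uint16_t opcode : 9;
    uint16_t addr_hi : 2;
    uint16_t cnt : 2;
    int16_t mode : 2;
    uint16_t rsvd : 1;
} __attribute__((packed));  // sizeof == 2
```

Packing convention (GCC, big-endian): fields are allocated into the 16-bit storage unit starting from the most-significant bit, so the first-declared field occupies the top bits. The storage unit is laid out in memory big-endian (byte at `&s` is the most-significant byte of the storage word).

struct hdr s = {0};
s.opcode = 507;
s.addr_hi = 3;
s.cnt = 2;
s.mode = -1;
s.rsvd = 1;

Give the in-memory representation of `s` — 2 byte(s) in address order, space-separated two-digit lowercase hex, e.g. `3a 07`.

fd f7

[7+:9] opcode=507 & 0x1ff = 0x1fb; word=0xfd80
[5+:2] addr_hi=3 & 0x3 = 0x3; word=0xfde0
[3+:2] cnt=2 & 0x3 = 0x2; word=0xfdf0
[1+:2] mode=-1 & 0x3 = 0x3; word=0xfdf6
[0+:1] rsvd=1 & 0x1 = 0x1; word=0xfdf7
word = 0xfdf7 → big-endian bytes:
  [0]=0xfd  [1]=0xf7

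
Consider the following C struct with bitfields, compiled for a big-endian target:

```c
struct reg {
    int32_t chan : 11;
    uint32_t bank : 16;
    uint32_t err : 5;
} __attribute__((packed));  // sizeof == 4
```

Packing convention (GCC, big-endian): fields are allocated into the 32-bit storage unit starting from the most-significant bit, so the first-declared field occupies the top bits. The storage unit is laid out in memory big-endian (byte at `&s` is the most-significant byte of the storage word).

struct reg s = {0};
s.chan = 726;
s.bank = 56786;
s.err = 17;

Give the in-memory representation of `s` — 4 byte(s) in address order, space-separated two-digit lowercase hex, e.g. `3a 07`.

chan (11b) val=726 bits=0x2d6 at bit 21: 0x5ac00000
bank (16b) val=56786 bits=0xddd2 at bit 5: 0x5adbba40
err (5b) val=17 bits=0x11 at bit 0: 0x5adbba51
word = 0x5adbba51 → big-endian bytes:
  [0]=0x5a  [1]=0xdb  [2]=0xba  [3]=0x51

5a db ba 51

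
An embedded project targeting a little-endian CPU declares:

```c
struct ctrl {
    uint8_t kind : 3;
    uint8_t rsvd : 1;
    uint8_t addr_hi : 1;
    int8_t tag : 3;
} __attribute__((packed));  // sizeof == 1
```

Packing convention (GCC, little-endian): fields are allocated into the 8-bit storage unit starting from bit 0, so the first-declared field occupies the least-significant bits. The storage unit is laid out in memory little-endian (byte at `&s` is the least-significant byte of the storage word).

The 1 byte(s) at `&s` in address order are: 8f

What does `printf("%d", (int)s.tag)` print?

-4

[0]=0x8f (little-endian) → word 0x8f
kind [0+:3] = (word>>0) & 0x7 = 7
rsvd [3+:1] = (word>>3) & 0x1 = 1
addr_hi [4+:1] = (word>>4) & 0x1 = 0
tag [5+:3] = (word>>5) & 0x7 = 4  ←
tag signed 3b, MSB=1: 4 - 8 = -4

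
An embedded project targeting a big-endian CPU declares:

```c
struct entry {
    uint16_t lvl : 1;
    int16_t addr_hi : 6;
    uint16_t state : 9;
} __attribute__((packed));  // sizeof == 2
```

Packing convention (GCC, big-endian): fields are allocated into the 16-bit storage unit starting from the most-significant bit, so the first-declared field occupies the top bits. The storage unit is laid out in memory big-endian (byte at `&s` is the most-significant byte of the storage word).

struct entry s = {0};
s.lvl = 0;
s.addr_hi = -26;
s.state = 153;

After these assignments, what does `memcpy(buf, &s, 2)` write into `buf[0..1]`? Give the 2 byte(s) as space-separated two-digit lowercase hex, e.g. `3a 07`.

4c 99

lvl:1 = 0 → 0x0 << 15 → word 0x0000
addr_hi:6 = -26 → 0x26 << 9 → word 0x4c00
state:9 = 153 → 0x99 << 0 → word 0x4c99
word = 0x4c99 → big-endian bytes:
  [0]=0x4c  [1]=0x99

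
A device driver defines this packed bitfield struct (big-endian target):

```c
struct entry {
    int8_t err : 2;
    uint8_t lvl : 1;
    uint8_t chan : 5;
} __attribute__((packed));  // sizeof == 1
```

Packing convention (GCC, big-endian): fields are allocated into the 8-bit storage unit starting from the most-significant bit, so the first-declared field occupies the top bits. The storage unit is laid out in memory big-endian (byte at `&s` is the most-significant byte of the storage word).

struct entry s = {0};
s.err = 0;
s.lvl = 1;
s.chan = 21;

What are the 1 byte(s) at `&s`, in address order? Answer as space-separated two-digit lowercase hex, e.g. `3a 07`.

[6+:2] err=0 & 0x3 = 0x0; word=0x00
[5+:1] lvl=1 & 0x1 = 0x1; word=0x20
[0+:5] chan=21 & 0x1f = 0x15; word=0x35
word = 0x35 → big-endian bytes:
  [0]=0x35

35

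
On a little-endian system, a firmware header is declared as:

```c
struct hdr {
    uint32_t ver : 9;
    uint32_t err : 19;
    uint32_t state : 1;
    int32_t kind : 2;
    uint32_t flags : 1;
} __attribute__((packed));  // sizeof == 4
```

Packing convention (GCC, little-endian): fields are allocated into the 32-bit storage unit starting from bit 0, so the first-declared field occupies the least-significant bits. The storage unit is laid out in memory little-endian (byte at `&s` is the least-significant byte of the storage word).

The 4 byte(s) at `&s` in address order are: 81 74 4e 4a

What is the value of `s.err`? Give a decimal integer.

337722

[0]=0x81 [1]=0x74 [2]=0x4e [3]=0x4a (little-endian) → word 0x4a4e7481
ver [0+:9] = (word>>0) & 0x1ff = 129
err [9+:19] = (word>>9) & 0x7ffff = 337722  ←
state [28+:1] = (word>>28) & 0x1 = 0
kind [29+:2] = (word>>29) & 0x3 = 2
flags [31+:1] = (word>>31) & 0x1 = 0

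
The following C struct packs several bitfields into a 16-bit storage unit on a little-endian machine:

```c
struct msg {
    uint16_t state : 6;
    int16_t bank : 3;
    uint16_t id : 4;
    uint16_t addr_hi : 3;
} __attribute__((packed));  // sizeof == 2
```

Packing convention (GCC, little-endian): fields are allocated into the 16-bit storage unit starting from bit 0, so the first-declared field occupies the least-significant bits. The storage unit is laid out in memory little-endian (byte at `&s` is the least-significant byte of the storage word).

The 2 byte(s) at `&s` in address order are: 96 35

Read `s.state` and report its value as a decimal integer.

[0]=0x96 [1]=0x35 (little-endian) → word 0x3596
state:6 @ bit 0 → (0x3596>>0)&0x3f = 0x16  ←
bank:3 @ bit 6 → (0x3596>>6)&0x7 = 0x6
id:4 @ bit 9 → (0x3596>>9)&0xf = 0xa
addr_hi:3 @ bit 13 → (0x3596>>13)&0x7 = 0x1

22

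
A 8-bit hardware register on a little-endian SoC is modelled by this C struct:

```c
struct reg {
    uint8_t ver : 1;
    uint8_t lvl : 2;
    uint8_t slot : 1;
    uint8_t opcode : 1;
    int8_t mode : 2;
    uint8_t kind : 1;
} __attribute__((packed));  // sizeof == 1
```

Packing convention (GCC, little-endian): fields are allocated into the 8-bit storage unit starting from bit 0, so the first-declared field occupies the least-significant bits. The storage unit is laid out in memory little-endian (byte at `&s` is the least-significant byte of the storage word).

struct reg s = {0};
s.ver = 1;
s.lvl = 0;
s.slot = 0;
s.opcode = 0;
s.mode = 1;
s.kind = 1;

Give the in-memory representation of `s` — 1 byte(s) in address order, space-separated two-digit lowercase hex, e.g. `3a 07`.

a1

ver (1b) val=1 bits=0x1 at bit 0: 0x01
lvl (2b) val=0 bits=0x0 at bit 1: 0x01
slot (1b) val=0 bits=0x0 at bit 3: 0x01
opcode (1b) val=0 bits=0x0 at bit 4: 0x01
mode (2b) val=1 bits=0x1 at bit 5: 0x21
kind (1b) val=1 bits=0x1 at bit 7: 0xa1
word = 0xa1 → little-endian bytes:
  [0]=0xa1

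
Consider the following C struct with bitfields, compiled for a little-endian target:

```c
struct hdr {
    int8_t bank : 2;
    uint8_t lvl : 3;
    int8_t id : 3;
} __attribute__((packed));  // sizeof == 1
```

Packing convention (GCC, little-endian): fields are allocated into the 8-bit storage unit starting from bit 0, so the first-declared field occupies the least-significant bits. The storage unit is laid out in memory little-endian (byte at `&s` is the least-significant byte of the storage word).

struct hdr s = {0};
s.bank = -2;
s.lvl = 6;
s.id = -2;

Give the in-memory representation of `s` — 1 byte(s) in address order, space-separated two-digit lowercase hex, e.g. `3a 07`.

bank:2 = -2 → 0x2 << 0 → word 0x02
lvl:3 = 6 → 0x6 << 2 → word 0x1a
id:3 = -2 → 0x6 << 5 → word 0xda
word = 0xda → little-endian bytes:
  [0]=0xda

da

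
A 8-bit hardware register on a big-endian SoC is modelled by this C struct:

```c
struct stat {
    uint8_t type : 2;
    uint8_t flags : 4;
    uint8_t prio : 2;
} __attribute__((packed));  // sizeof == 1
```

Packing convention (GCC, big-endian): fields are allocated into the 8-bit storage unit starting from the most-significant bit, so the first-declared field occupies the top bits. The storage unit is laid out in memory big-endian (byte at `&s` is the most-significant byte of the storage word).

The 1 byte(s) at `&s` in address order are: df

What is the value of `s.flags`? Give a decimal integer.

7

[0]=0xdf (big-endian) → word 0xdf
type:2 @ bit 6 → (0xdf>>6)&0x3 = 0x3
flags:4 @ bit 2 → (0xdf>>2)&0xf = 0x7  ←
prio:2 @ bit 0 → (0xdf>>0)&0x3 = 0x3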